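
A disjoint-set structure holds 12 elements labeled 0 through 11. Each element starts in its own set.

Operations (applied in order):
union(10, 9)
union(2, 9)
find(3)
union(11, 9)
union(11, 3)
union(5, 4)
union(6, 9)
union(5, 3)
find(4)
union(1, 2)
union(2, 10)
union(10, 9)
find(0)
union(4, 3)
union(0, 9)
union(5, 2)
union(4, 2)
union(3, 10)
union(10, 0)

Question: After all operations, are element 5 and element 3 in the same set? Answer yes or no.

Answer: yes

Derivation:
Step 1: union(10, 9) -> merged; set of 10 now {9, 10}
Step 2: union(2, 9) -> merged; set of 2 now {2, 9, 10}
Step 3: find(3) -> no change; set of 3 is {3}
Step 4: union(11, 9) -> merged; set of 11 now {2, 9, 10, 11}
Step 5: union(11, 3) -> merged; set of 11 now {2, 3, 9, 10, 11}
Step 6: union(5, 4) -> merged; set of 5 now {4, 5}
Step 7: union(6, 9) -> merged; set of 6 now {2, 3, 6, 9, 10, 11}
Step 8: union(5, 3) -> merged; set of 5 now {2, 3, 4, 5, 6, 9, 10, 11}
Step 9: find(4) -> no change; set of 4 is {2, 3, 4, 5, 6, 9, 10, 11}
Step 10: union(1, 2) -> merged; set of 1 now {1, 2, 3, 4, 5, 6, 9, 10, 11}
Step 11: union(2, 10) -> already same set; set of 2 now {1, 2, 3, 4, 5, 6, 9, 10, 11}
Step 12: union(10, 9) -> already same set; set of 10 now {1, 2, 3, 4, 5, 6, 9, 10, 11}
Step 13: find(0) -> no change; set of 0 is {0}
Step 14: union(4, 3) -> already same set; set of 4 now {1, 2, 3, 4, 5, 6, 9, 10, 11}
Step 15: union(0, 9) -> merged; set of 0 now {0, 1, 2, 3, 4, 5, 6, 9, 10, 11}
Step 16: union(5, 2) -> already same set; set of 5 now {0, 1, 2, 3, 4, 5, 6, 9, 10, 11}
Step 17: union(4, 2) -> already same set; set of 4 now {0, 1, 2, 3, 4, 5, 6, 9, 10, 11}
Step 18: union(3, 10) -> already same set; set of 3 now {0, 1, 2, 3, 4, 5, 6, 9, 10, 11}
Step 19: union(10, 0) -> already same set; set of 10 now {0, 1, 2, 3, 4, 5, 6, 9, 10, 11}
Set of 5: {0, 1, 2, 3, 4, 5, 6, 9, 10, 11}; 3 is a member.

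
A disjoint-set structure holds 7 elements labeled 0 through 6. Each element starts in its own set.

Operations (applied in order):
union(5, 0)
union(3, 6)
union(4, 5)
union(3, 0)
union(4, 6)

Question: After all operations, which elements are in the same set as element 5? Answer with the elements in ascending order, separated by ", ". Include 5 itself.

Answer: 0, 3, 4, 5, 6

Derivation:
Step 1: union(5, 0) -> merged; set of 5 now {0, 5}
Step 2: union(3, 6) -> merged; set of 3 now {3, 6}
Step 3: union(4, 5) -> merged; set of 4 now {0, 4, 5}
Step 4: union(3, 0) -> merged; set of 3 now {0, 3, 4, 5, 6}
Step 5: union(4, 6) -> already same set; set of 4 now {0, 3, 4, 5, 6}
Component of 5: {0, 3, 4, 5, 6}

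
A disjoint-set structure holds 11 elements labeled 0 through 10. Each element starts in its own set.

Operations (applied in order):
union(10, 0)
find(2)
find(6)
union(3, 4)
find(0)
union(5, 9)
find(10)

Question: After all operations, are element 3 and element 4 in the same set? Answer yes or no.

Answer: yes

Derivation:
Step 1: union(10, 0) -> merged; set of 10 now {0, 10}
Step 2: find(2) -> no change; set of 2 is {2}
Step 3: find(6) -> no change; set of 6 is {6}
Step 4: union(3, 4) -> merged; set of 3 now {3, 4}
Step 5: find(0) -> no change; set of 0 is {0, 10}
Step 6: union(5, 9) -> merged; set of 5 now {5, 9}
Step 7: find(10) -> no change; set of 10 is {0, 10}
Set of 3: {3, 4}; 4 is a member.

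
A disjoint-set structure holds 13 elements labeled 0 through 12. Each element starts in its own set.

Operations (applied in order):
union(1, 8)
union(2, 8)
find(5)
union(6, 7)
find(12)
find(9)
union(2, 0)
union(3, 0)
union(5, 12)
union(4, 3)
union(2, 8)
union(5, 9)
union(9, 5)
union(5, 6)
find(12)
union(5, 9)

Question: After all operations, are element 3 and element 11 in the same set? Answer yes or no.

Answer: no

Derivation:
Step 1: union(1, 8) -> merged; set of 1 now {1, 8}
Step 2: union(2, 8) -> merged; set of 2 now {1, 2, 8}
Step 3: find(5) -> no change; set of 5 is {5}
Step 4: union(6, 7) -> merged; set of 6 now {6, 7}
Step 5: find(12) -> no change; set of 12 is {12}
Step 6: find(9) -> no change; set of 9 is {9}
Step 7: union(2, 0) -> merged; set of 2 now {0, 1, 2, 8}
Step 8: union(3, 0) -> merged; set of 3 now {0, 1, 2, 3, 8}
Step 9: union(5, 12) -> merged; set of 5 now {5, 12}
Step 10: union(4, 3) -> merged; set of 4 now {0, 1, 2, 3, 4, 8}
Step 11: union(2, 8) -> already same set; set of 2 now {0, 1, 2, 3, 4, 8}
Step 12: union(5, 9) -> merged; set of 5 now {5, 9, 12}
Step 13: union(9, 5) -> already same set; set of 9 now {5, 9, 12}
Step 14: union(5, 6) -> merged; set of 5 now {5, 6, 7, 9, 12}
Step 15: find(12) -> no change; set of 12 is {5, 6, 7, 9, 12}
Step 16: union(5, 9) -> already same set; set of 5 now {5, 6, 7, 9, 12}
Set of 3: {0, 1, 2, 3, 4, 8}; 11 is not a member.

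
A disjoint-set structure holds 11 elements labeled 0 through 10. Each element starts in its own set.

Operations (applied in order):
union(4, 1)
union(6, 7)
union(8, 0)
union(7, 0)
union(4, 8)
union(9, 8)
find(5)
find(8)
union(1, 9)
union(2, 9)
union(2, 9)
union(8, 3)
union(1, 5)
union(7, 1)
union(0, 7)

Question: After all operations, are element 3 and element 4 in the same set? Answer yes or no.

Step 1: union(4, 1) -> merged; set of 4 now {1, 4}
Step 2: union(6, 7) -> merged; set of 6 now {6, 7}
Step 3: union(8, 0) -> merged; set of 8 now {0, 8}
Step 4: union(7, 0) -> merged; set of 7 now {0, 6, 7, 8}
Step 5: union(4, 8) -> merged; set of 4 now {0, 1, 4, 6, 7, 8}
Step 6: union(9, 8) -> merged; set of 9 now {0, 1, 4, 6, 7, 8, 9}
Step 7: find(5) -> no change; set of 5 is {5}
Step 8: find(8) -> no change; set of 8 is {0, 1, 4, 6, 7, 8, 9}
Step 9: union(1, 9) -> already same set; set of 1 now {0, 1, 4, 6, 7, 8, 9}
Step 10: union(2, 9) -> merged; set of 2 now {0, 1, 2, 4, 6, 7, 8, 9}
Step 11: union(2, 9) -> already same set; set of 2 now {0, 1, 2, 4, 6, 7, 8, 9}
Step 12: union(8, 3) -> merged; set of 8 now {0, 1, 2, 3, 4, 6, 7, 8, 9}
Step 13: union(1, 5) -> merged; set of 1 now {0, 1, 2, 3, 4, 5, 6, 7, 8, 9}
Step 14: union(7, 1) -> already same set; set of 7 now {0, 1, 2, 3, 4, 5, 6, 7, 8, 9}
Step 15: union(0, 7) -> already same set; set of 0 now {0, 1, 2, 3, 4, 5, 6, 7, 8, 9}
Set of 3: {0, 1, 2, 3, 4, 5, 6, 7, 8, 9}; 4 is a member.

Answer: yes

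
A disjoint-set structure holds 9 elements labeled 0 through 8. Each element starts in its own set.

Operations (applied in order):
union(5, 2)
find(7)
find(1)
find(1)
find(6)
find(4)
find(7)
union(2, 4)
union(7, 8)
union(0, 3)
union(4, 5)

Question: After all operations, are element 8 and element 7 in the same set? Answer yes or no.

Answer: yes

Derivation:
Step 1: union(5, 2) -> merged; set of 5 now {2, 5}
Step 2: find(7) -> no change; set of 7 is {7}
Step 3: find(1) -> no change; set of 1 is {1}
Step 4: find(1) -> no change; set of 1 is {1}
Step 5: find(6) -> no change; set of 6 is {6}
Step 6: find(4) -> no change; set of 4 is {4}
Step 7: find(7) -> no change; set of 7 is {7}
Step 8: union(2, 4) -> merged; set of 2 now {2, 4, 5}
Step 9: union(7, 8) -> merged; set of 7 now {7, 8}
Step 10: union(0, 3) -> merged; set of 0 now {0, 3}
Step 11: union(4, 5) -> already same set; set of 4 now {2, 4, 5}
Set of 8: {7, 8}; 7 is a member.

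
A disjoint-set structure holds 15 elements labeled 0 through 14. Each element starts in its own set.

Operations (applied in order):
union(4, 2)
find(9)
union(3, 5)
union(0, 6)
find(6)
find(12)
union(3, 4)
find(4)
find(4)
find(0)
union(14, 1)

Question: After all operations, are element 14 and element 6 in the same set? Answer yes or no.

Step 1: union(4, 2) -> merged; set of 4 now {2, 4}
Step 2: find(9) -> no change; set of 9 is {9}
Step 3: union(3, 5) -> merged; set of 3 now {3, 5}
Step 4: union(0, 6) -> merged; set of 0 now {0, 6}
Step 5: find(6) -> no change; set of 6 is {0, 6}
Step 6: find(12) -> no change; set of 12 is {12}
Step 7: union(3, 4) -> merged; set of 3 now {2, 3, 4, 5}
Step 8: find(4) -> no change; set of 4 is {2, 3, 4, 5}
Step 9: find(4) -> no change; set of 4 is {2, 3, 4, 5}
Step 10: find(0) -> no change; set of 0 is {0, 6}
Step 11: union(14, 1) -> merged; set of 14 now {1, 14}
Set of 14: {1, 14}; 6 is not a member.

Answer: no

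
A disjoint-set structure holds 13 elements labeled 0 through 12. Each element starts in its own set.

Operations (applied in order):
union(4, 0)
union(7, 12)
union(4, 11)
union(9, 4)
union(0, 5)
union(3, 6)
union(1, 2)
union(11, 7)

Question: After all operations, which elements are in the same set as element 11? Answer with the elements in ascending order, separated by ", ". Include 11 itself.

Answer: 0, 4, 5, 7, 9, 11, 12

Derivation:
Step 1: union(4, 0) -> merged; set of 4 now {0, 4}
Step 2: union(7, 12) -> merged; set of 7 now {7, 12}
Step 3: union(4, 11) -> merged; set of 4 now {0, 4, 11}
Step 4: union(9, 4) -> merged; set of 9 now {0, 4, 9, 11}
Step 5: union(0, 5) -> merged; set of 0 now {0, 4, 5, 9, 11}
Step 6: union(3, 6) -> merged; set of 3 now {3, 6}
Step 7: union(1, 2) -> merged; set of 1 now {1, 2}
Step 8: union(11, 7) -> merged; set of 11 now {0, 4, 5, 7, 9, 11, 12}
Component of 11: {0, 4, 5, 7, 9, 11, 12}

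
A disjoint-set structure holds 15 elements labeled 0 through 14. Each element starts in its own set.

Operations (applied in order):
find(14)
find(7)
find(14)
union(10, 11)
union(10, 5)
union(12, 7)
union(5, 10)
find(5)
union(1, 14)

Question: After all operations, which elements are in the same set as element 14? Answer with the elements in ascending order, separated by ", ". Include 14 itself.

Answer: 1, 14

Derivation:
Step 1: find(14) -> no change; set of 14 is {14}
Step 2: find(7) -> no change; set of 7 is {7}
Step 3: find(14) -> no change; set of 14 is {14}
Step 4: union(10, 11) -> merged; set of 10 now {10, 11}
Step 5: union(10, 5) -> merged; set of 10 now {5, 10, 11}
Step 6: union(12, 7) -> merged; set of 12 now {7, 12}
Step 7: union(5, 10) -> already same set; set of 5 now {5, 10, 11}
Step 8: find(5) -> no change; set of 5 is {5, 10, 11}
Step 9: union(1, 14) -> merged; set of 1 now {1, 14}
Component of 14: {1, 14}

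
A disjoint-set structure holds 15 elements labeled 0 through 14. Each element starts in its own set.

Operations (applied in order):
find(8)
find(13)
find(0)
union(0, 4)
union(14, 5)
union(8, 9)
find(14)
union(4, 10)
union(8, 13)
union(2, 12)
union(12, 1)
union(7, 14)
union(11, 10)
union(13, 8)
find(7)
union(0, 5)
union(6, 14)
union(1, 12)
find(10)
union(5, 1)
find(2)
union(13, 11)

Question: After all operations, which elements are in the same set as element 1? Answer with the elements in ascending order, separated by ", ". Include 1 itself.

Step 1: find(8) -> no change; set of 8 is {8}
Step 2: find(13) -> no change; set of 13 is {13}
Step 3: find(0) -> no change; set of 0 is {0}
Step 4: union(0, 4) -> merged; set of 0 now {0, 4}
Step 5: union(14, 5) -> merged; set of 14 now {5, 14}
Step 6: union(8, 9) -> merged; set of 8 now {8, 9}
Step 7: find(14) -> no change; set of 14 is {5, 14}
Step 8: union(4, 10) -> merged; set of 4 now {0, 4, 10}
Step 9: union(8, 13) -> merged; set of 8 now {8, 9, 13}
Step 10: union(2, 12) -> merged; set of 2 now {2, 12}
Step 11: union(12, 1) -> merged; set of 12 now {1, 2, 12}
Step 12: union(7, 14) -> merged; set of 7 now {5, 7, 14}
Step 13: union(11, 10) -> merged; set of 11 now {0, 4, 10, 11}
Step 14: union(13, 8) -> already same set; set of 13 now {8, 9, 13}
Step 15: find(7) -> no change; set of 7 is {5, 7, 14}
Step 16: union(0, 5) -> merged; set of 0 now {0, 4, 5, 7, 10, 11, 14}
Step 17: union(6, 14) -> merged; set of 6 now {0, 4, 5, 6, 7, 10, 11, 14}
Step 18: union(1, 12) -> already same set; set of 1 now {1, 2, 12}
Step 19: find(10) -> no change; set of 10 is {0, 4, 5, 6, 7, 10, 11, 14}
Step 20: union(5, 1) -> merged; set of 5 now {0, 1, 2, 4, 5, 6, 7, 10, 11, 12, 14}
Step 21: find(2) -> no change; set of 2 is {0, 1, 2, 4, 5, 6, 7, 10, 11, 12, 14}
Step 22: union(13, 11) -> merged; set of 13 now {0, 1, 2, 4, 5, 6, 7, 8, 9, 10, 11, 12, 13, 14}
Component of 1: {0, 1, 2, 4, 5, 6, 7, 8, 9, 10, 11, 12, 13, 14}

Answer: 0, 1, 2, 4, 5, 6, 7, 8, 9, 10, 11, 12, 13, 14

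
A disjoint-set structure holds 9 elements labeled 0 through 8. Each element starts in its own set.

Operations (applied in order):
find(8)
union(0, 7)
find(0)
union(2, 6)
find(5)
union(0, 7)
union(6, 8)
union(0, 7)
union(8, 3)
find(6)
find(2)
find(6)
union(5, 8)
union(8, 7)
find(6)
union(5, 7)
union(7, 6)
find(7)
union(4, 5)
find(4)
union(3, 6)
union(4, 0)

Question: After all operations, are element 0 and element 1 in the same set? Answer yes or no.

Step 1: find(8) -> no change; set of 8 is {8}
Step 2: union(0, 7) -> merged; set of 0 now {0, 7}
Step 3: find(0) -> no change; set of 0 is {0, 7}
Step 4: union(2, 6) -> merged; set of 2 now {2, 6}
Step 5: find(5) -> no change; set of 5 is {5}
Step 6: union(0, 7) -> already same set; set of 0 now {0, 7}
Step 7: union(6, 8) -> merged; set of 6 now {2, 6, 8}
Step 8: union(0, 7) -> already same set; set of 0 now {0, 7}
Step 9: union(8, 3) -> merged; set of 8 now {2, 3, 6, 8}
Step 10: find(6) -> no change; set of 6 is {2, 3, 6, 8}
Step 11: find(2) -> no change; set of 2 is {2, 3, 6, 8}
Step 12: find(6) -> no change; set of 6 is {2, 3, 6, 8}
Step 13: union(5, 8) -> merged; set of 5 now {2, 3, 5, 6, 8}
Step 14: union(8, 7) -> merged; set of 8 now {0, 2, 3, 5, 6, 7, 8}
Step 15: find(6) -> no change; set of 6 is {0, 2, 3, 5, 6, 7, 8}
Step 16: union(5, 7) -> already same set; set of 5 now {0, 2, 3, 5, 6, 7, 8}
Step 17: union(7, 6) -> already same set; set of 7 now {0, 2, 3, 5, 6, 7, 8}
Step 18: find(7) -> no change; set of 7 is {0, 2, 3, 5, 6, 7, 8}
Step 19: union(4, 5) -> merged; set of 4 now {0, 2, 3, 4, 5, 6, 7, 8}
Step 20: find(4) -> no change; set of 4 is {0, 2, 3, 4, 5, 6, 7, 8}
Step 21: union(3, 6) -> already same set; set of 3 now {0, 2, 3, 4, 5, 6, 7, 8}
Step 22: union(4, 0) -> already same set; set of 4 now {0, 2, 3, 4, 5, 6, 7, 8}
Set of 0: {0, 2, 3, 4, 5, 6, 7, 8}; 1 is not a member.

Answer: no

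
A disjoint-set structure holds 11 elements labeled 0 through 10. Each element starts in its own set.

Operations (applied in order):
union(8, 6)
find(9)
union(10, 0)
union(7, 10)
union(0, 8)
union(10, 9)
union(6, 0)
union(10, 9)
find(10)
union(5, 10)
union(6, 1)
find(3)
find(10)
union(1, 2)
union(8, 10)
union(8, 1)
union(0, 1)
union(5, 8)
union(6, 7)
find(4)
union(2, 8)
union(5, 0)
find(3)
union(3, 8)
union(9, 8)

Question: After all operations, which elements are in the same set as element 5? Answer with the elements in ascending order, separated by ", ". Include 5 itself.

Answer: 0, 1, 2, 3, 5, 6, 7, 8, 9, 10

Derivation:
Step 1: union(8, 6) -> merged; set of 8 now {6, 8}
Step 2: find(9) -> no change; set of 9 is {9}
Step 3: union(10, 0) -> merged; set of 10 now {0, 10}
Step 4: union(7, 10) -> merged; set of 7 now {0, 7, 10}
Step 5: union(0, 8) -> merged; set of 0 now {0, 6, 7, 8, 10}
Step 6: union(10, 9) -> merged; set of 10 now {0, 6, 7, 8, 9, 10}
Step 7: union(6, 0) -> already same set; set of 6 now {0, 6, 7, 8, 9, 10}
Step 8: union(10, 9) -> already same set; set of 10 now {0, 6, 7, 8, 9, 10}
Step 9: find(10) -> no change; set of 10 is {0, 6, 7, 8, 9, 10}
Step 10: union(5, 10) -> merged; set of 5 now {0, 5, 6, 7, 8, 9, 10}
Step 11: union(6, 1) -> merged; set of 6 now {0, 1, 5, 6, 7, 8, 9, 10}
Step 12: find(3) -> no change; set of 3 is {3}
Step 13: find(10) -> no change; set of 10 is {0, 1, 5, 6, 7, 8, 9, 10}
Step 14: union(1, 2) -> merged; set of 1 now {0, 1, 2, 5, 6, 7, 8, 9, 10}
Step 15: union(8, 10) -> already same set; set of 8 now {0, 1, 2, 5, 6, 7, 8, 9, 10}
Step 16: union(8, 1) -> already same set; set of 8 now {0, 1, 2, 5, 6, 7, 8, 9, 10}
Step 17: union(0, 1) -> already same set; set of 0 now {0, 1, 2, 5, 6, 7, 8, 9, 10}
Step 18: union(5, 8) -> already same set; set of 5 now {0, 1, 2, 5, 6, 7, 8, 9, 10}
Step 19: union(6, 7) -> already same set; set of 6 now {0, 1, 2, 5, 6, 7, 8, 9, 10}
Step 20: find(4) -> no change; set of 4 is {4}
Step 21: union(2, 8) -> already same set; set of 2 now {0, 1, 2, 5, 6, 7, 8, 9, 10}
Step 22: union(5, 0) -> already same set; set of 5 now {0, 1, 2, 5, 6, 7, 8, 9, 10}
Step 23: find(3) -> no change; set of 3 is {3}
Step 24: union(3, 8) -> merged; set of 3 now {0, 1, 2, 3, 5, 6, 7, 8, 9, 10}
Step 25: union(9, 8) -> already same set; set of 9 now {0, 1, 2, 3, 5, 6, 7, 8, 9, 10}
Component of 5: {0, 1, 2, 3, 5, 6, 7, 8, 9, 10}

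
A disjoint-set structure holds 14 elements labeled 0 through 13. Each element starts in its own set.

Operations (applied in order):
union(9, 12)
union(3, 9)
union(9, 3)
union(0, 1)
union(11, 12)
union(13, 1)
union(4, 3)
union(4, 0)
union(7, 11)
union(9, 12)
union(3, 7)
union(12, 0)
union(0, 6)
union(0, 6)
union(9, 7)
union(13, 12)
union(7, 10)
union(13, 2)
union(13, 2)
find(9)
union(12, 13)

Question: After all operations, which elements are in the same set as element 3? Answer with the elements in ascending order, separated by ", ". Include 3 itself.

Step 1: union(9, 12) -> merged; set of 9 now {9, 12}
Step 2: union(3, 9) -> merged; set of 3 now {3, 9, 12}
Step 3: union(9, 3) -> already same set; set of 9 now {3, 9, 12}
Step 4: union(0, 1) -> merged; set of 0 now {0, 1}
Step 5: union(11, 12) -> merged; set of 11 now {3, 9, 11, 12}
Step 6: union(13, 1) -> merged; set of 13 now {0, 1, 13}
Step 7: union(4, 3) -> merged; set of 4 now {3, 4, 9, 11, 12}
Step 8: union(4, 0) -> merged; set of 4 now {0, 1, 3, 4, 9, 11, 12, 13}
Step 9: union(7, 11) -> merged; set of 7 now {0, 1, 3, 4, 7, 9, 11, 12, 13}
Step 10: union(9, 12) -> already same set; set of 9 now {0, 1, 3, 4, 7, 9, 11, 12, 13}
Step 11: union(3, 7) -> already same set; set of 3 now {0, 1, 3, 4, 7, 9, 11, 12, 13}
Step 12: union(12, 0) -> already same set; set of 12 now {0, 1, 3, 4, 7, 9, 11, 12, 13}
Step 13: union(0, 6) -> merged; set of 0 now {0, 1, 3, 4, 6, 7, 9, 11, 12, 13}
Step 14: union(0, 6) -> already same set; set of 0 now {0, 1, 3, 4, 6, 7, 9, 11, 12, 13}
Step 15: union(9, 7) -> already same set; set of 9 now {0, 1, 3, 4, 6, 7, 9, 11, 12, 13}
Step 16: union(13, 12) -> already same set; set of 13 now {0, 1, 3, 4, 6, 7, 9, 11, 12, 13}
Step 17: union(7, 10) -> merged; set of 7 now {0, 1, 3, 4, 6, 7, 9, 10, 11, 12, 13}
Step 18: union(13, 2) -> merged; set of 13 now {0, 1, 2, 3, 4, 6, 7, 9, 10, 11, 12, 13}
Step 19: union(13, 2) -> already same set; set of 13 now {0, 1, 2, 3, 4, 6, 7, 9, 10, 11, 12, 13}
Step 20: find(9) -> no change; set of 9 is {0, 1, 2, 3, 4, 6, 7, 9, 10, 11, 12, 13}
Step 21: union(12, 13) -> already same set; set of 12 now {0, 1, 2, 3, 4, 6, 7, 9, 10, 11, 12, 13}
Component of 3: {0, 1, 2, 3, 4, 6, 7, 9, 10, 11, 12, 13}

Answer: 0, 1, 2, 3, 4, 6, 7, 9, 10, 11, 12, 13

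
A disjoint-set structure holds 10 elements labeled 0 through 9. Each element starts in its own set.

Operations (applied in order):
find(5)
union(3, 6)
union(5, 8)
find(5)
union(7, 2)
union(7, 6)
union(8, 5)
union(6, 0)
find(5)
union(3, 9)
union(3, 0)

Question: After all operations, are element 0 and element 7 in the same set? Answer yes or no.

Step 1: find(5) -> no change; set of 5 is {5}
Step 2: union(3, 6) -> merged; set of 3 now {3, 6}
Step 3: union(5, 8) -> merged; set of 5 now {5, 8}
Step 4: find(5) -> no change; set of 5 is {5, 8}
Step 5: union(7, 2) -> merged; set of 7 now {2, 7}
Step 6: union(7, 6) -> merged; set of 7 now {2, 3, 6, 7}
Step 7: union(8, 5) -> already same set; set of 8 now {5, 8}
Step 8: union(6, 0) -> merged; set of 6 now {0, 2, 3, 6, 7}
Step 9: find(5) -> no change; set of 5 is {5, 8}
Step 10: union(3, 9) -> merged; set of 3 now {0, 2, 3, 6, 7, 9}
Step 11: union(3, 0) -> already same set; set of 3 now {0, 2, 3, 6, 7, 9}
Set of 0: {0, 2, 3, 6, 7, 9}; 7 is a member.

Answer: yes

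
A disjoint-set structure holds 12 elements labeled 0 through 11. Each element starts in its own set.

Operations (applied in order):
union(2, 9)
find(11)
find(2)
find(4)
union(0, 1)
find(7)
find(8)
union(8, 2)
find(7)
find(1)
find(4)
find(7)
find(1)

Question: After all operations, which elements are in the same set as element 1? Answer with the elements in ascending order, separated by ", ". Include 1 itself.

Answer: 0, 1

Derivation:
Step 1: union(2, 9) -> merged; set of 2 now {2, 9}
Step 2: find(11) -> no change; set of 11 is {11}
Step 3: find(2) -> no change; set of 2 is {2, 9}
Step 4: find(4) -> no change; set of 4 is {4}
Step 5: union(0, 1) -> merged; set of 0 now {0, 1}
Step 6: find(7) -> no change; set of 7 is {7}
Step 7: find(8) -> no change; set of 8 is {8}
Step 8: union(8, 2) -> merged; set of 8 now {2, 8, 9}
Step 9: find(7) -> no change; set of 7 is {7}
Step 10: find(1) -> no change; set of 1 is {0, 1}
Step 11: find(4) -> no change; set of 4 is {4}
Step 12: find(7) -> no change; set of 7 is {7}
Step 13: find(1) -> no change; set of 1 is {0, 1}
Component of 1: {0, 1}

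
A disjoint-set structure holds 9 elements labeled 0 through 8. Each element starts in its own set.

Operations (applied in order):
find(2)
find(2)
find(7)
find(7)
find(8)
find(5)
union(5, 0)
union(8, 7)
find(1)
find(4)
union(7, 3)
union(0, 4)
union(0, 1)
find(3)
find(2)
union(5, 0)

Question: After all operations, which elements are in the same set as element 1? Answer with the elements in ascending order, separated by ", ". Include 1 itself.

Answer: 0, 1, 4, 5

Derivation:
Step 1: find(2) -> no change; set of 2 is {2}
Step 2: find(2) -> no change; set of 2 is {2}
Step 3: find(7) -> no change; set of 7 is {7}
Step 4: find(7) -> no change; set of 7 is {7}
Step 5: find(8) -> no change; set of 8 is {8}
Step 6: find(5) -> no change; set of 5 is {5}
Step 7: union(5, 0) -> merged; set of 5 now {0, 5}
Step 8: union(8, 7) -> merged; set of 8 now {7, 8}
Step 9: find(1) -> no change; set of 1 is {1}
Step 10: find(4) -> no change; set of 4 is {4}
Step 11: union(7, 3) -> merged; set of 7 now {3, 7, 8}
Step 12: union(0, 4) -> merged; set of 0 now {0, 4, 5}
Step 13: union(0, 1) -> merged; set of 0 now {0, 1, 4, 5}
Step 14: find(3) -> no change; set of 3 is {3, 7, 8}
Step 15: find(2) -> no change; set of 2 is {2}
Step 16: union(5, 0) -> already same set; set of 5 now {0, 1, 4, 5}
Component of 1: {0, 1, 4, 5}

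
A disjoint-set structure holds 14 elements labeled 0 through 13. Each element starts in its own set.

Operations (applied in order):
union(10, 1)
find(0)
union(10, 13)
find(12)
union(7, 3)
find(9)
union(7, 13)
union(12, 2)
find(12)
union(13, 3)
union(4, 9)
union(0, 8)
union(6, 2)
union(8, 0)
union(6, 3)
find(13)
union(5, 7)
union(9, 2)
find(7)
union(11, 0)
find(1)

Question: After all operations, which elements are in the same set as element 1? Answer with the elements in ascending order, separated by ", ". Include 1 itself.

Answer: 1, 2, 3, 4, 5, 6, 7, 9, 10, 12, 13

Derivation:
Step 1: union(10, 1) -> merged; set of 10 now {1, 10}
Step 2: find(0) -> no change; set of 0 is {0}
Step 3: union(10, 13) -> merged; set of 10 now {1, 10, 13}
Step 4: find(12) -> no change; set of 12 is {12}
Step 5: union(7, 3) -> merged; set of 7 now {3, 7}
Step 6: find(9) -> no change; set of 9 is {9}
Step 7: union(7, 13) -> merged; set of 7 now {1, 3, 7, 10, 13}
Step 8: union(12, 2) -> merged; set of 12 now {2, 12}
Step 9: find(12) -> no change; set of 12 is {2, 12}
Step 10: union(13, 3) -> already same set; set of 13 now {1, 3, 7, 10, 13}
Step 11: union(4, 9) -> merged; set of 4 now {4, 9}
Step 12: union(0, 8) -> merged; set of 0 now {0, 8}
Step 13: union(6, 2) -> merged; set of 6 now {2, 6, 12}
Step 14: union(8, 0) -> already same set; set of 8 now {0, 8}
Step 15: union(6, 3) -> merged; set of 6 now {1, 2, 3, 6, 7, 10, 12, 13}
Step 16: find(13) -> no change; set of 13 is {1, 2, 3, 6, 7, 10, 12, 13}
Step 17: union(5, 7) -> merged; set of 5 now {1, 2, 3, 5, 6, 7, 10, 12, 13}
Step 18: union(9, 2) -> merged; set of 9 now {1, 2, 3, 4, 5, 6, 7, 9, 10, 12, 13}
Step 19: find(7) -> no change; set of 7 is {1, 2, 3, 4, 5, 6, 7, 9, 10, 12, 13}
Step 20: union(11, 0) -> merged; set of 11 now {0, 8, 11}
Step 21: find(1) -> no change; set of 1 is {1, 2, 3, 4, 5, 6, 7, 9, 10, 12, 13}
Component of 1: {1, 2, 3, 4, 5, 6, 7, 9, 10, 12, 13}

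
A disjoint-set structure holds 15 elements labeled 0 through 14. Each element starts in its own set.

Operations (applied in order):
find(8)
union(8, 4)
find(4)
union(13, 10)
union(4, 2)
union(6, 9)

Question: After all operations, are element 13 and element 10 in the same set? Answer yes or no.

Answer: yes

Derivation:
Step 1: find(8) -> no change; set of 8 is {8}
Step 2: union(8, 4) -> merged; set of 8 now {4, 8}
Step 3: find(4) -> no change; set of 4 is {4, 8}
Step 4: union(13, 10) -> merged; set of 13 now {10, 13}
Step 5: union(4, 2) -> merged; set of 4 now {2, 4, 8}
Step 6: union(6, 9) -> merged; set of 6 now {6, 9}
Set of 13: {10, 13}; 10 is a member.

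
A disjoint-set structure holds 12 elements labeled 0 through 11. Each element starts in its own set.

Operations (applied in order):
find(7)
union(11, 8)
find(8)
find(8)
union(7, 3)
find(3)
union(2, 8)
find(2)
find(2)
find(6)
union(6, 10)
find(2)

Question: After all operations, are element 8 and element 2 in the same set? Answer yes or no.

Answer: yes

Derivation:
Step 1: find(7) -> no change; set of 7 is {7}
Step 2: union(11, 8) -> merged; set of 11 now {8, 11}
Step 3: find(8) -> no change; set of 8 is {8, 11}
Step 4: find(8) -> no change; set of 8 is {8, 11}
Step 5: union(7, 3) -> merged; set of 7 now {3, 7}
Step 6: find(3) -> no change; set of 3 is {3, 7}
Step 7: union(2, 8) -> merged; set of 2 now {2, 8, 11}
Step 8: find(2) -> no change; set of 2 is {2, 8, 11}
Step 9: find(2) -> no change; set of 2 is {2, 8, 11}
Step 10: find(6) -> no change; set of 6 is {6}
Step 11: union(6, 10) -> merged; set of 6 now {6, 10}
Step 12: find(2) -> no change; set of 2 is {2, 8, 11}
Set of 8: {2, 8, 11}; 2 is a member.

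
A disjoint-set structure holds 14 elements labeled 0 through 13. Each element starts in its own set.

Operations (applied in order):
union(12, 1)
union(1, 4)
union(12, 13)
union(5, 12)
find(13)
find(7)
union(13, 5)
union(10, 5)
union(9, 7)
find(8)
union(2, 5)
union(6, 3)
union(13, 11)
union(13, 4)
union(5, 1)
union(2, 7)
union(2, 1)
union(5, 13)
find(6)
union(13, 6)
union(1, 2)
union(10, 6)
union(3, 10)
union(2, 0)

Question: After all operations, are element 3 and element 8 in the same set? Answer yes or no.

Answer: no

Derivation:
Step 1: union(12, 1) -> merged; set of 12 now {1, 12}
Step 2: union(1, 4) -> merged; set of 1 now {1, 4, 12}
Step 3: union(12, 13) -> merged; set of 12 now {1, 4, 12, 13}
Step 4: union(5, 12) -> merged; set of 5 now {1, 4, 5, 12, 13}
Step 5: find(13) -> no change; set of 13 is {1, 4, 5, 12, 13}
Step 6: find(7) -> no change; set of 7 is {7}
Step 7: union(13, 5) -> already same set; set of 13 now {1, 4, 5, 12, 13}
Step 8: union(10, 5) -> merged; set of 10 now {1, 4, 5, 10, 12, 13}
Step 9: union(9, 7) -> merged; set of 9 now {7, 9}
Step 10: find(8) -> no change; set of 8 is {8}
Step 11: union(2, 5) -> merged; set of 2 now {1, 2, 4, 5, 10, 12, 13}
Step 12: union(6, 3) -> merged; set of 6 now {3, 6}
Step 13: union(13, 11) -> merged; set of 13 now {1, 2, 4, 5, 10, 11, 12, 13}
Step 14: union(13, 4) -> already same set; set of 13 now {1, 2, 4, 5, 10, 11, 12, 13}
Step 15: union(5, 1) -> already same set; set of 5 now {1, 2, 4, 5, 10, 11, 12, 13}
Step 16: union(2, 7) -> merged; set of 2 now {1, 2, 4, 5, 7, 9, 10, 11, 12, 13}
Step 17: union(2, 1) -> already same set; set of 2 now {1, 2, 4, 5, 7, 9, 10, 11, 12, 13}
Step 18: union(5, 13) -> already same set; set of 5 now {1, 2, 4, 5, 7, 9, 10, 11, 12, 13}
Step 19: find(6) -> no change; set of 6 is {3, 6}
Step 20: union(13, 6) -> merged; set of 13 now {1, 2, 3, 4, 5, 6, 7, 9, 10, 11, 12, 13}
Step 21: union(1, 2) -> already same set; set of 1 now {1, 2, 3, 4, 5, 6, 7, 9, 10, 11, 12, 13}
Step 22: union(10, 6) -> already same set; set of 10 now {1, 2, 3, 4, 5, 6, 7, 9, 10, 11, 12, 13}
Step 23: union(3, 10) -> already same set; set of 3 now {1, 2, 3, 4, 5, 6, 7, 9, 10, 11, 12, 13}
Step 24: union(2, 0) -> merged; set of 2 now {0, 1, 2, 3, 4, 5, 6, 7, 9, 10, 11, 12, 13}
Set of 3: {0, 1, 2, 3, 4, 5, 6, 7, 9, 10, 11, 12, 13}; 8 is not a member.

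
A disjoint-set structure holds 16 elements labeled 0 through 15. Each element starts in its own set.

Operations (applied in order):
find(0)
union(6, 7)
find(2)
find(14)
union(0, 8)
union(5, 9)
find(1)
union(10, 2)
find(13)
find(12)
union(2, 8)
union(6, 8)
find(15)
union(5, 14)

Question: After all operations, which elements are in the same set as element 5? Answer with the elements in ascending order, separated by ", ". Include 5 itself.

Step 1: find(0) -> no change; set of 0 is {0}
Step 2: union(6, 7) -> merged; set of 6 now {6, 7}
Step 3: find(2) -> no change; set of 2 is {2}
Step 4: find(14) -> no change; set of 14 is {14}
Step 5: union(0, 8) -> merged; set of 0 now {0, 8}
Step 6: union(5, 9) -> merged; set of 5 now {5, 9}
Step 7: find(1) -> no change; set of 1 is {1}
Step 8: union(10, 2) -> merged; set of 10 now {2, 10}
Step 9: find(13) -> no change; set of 13 is {13}
Step 10: find(12) -> no change; set of 12 is {12}
Step 11: union(2, 8) -> merged; set of 2 now {0, 2, 8, 10}
Step 12: union(6, 8) -> merged; set of 6 now {0, 2, 6, 7, 8, 10}
Step 13: find(15) -> no change; set of 15 is {15}
Step 14: union(5, 14) -> merged; set of 5 now {5, 9, 14}
Component of 5: {5, 9, 14}

Answer: 5, 9, 14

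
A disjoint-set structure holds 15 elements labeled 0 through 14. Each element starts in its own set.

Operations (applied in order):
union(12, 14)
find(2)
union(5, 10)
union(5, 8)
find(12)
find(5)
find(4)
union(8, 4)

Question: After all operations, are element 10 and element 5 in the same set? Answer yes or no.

Answer: yes

Derivation:
Step 1: union(12, 14) -> merged; set of 12 now {12, 14}
Step 2: find(2) -> no change; set of 2 is {2}
Step 3: union(5, 10) -> merged; set of 5 now {5, 10}
Step 4: union(5, 8) -> merged; set of 5 now {5, 8, 10}
Step 5: find(12) -> no change; set of 12 is {12, 14}
Step 6: find(5) -> no change; set of 5 is {5, 8, 10}
Step 7: find(4) -> no change; set of 4 is {4}
Step 8: union(8, 4) -> merged; set of 8 now {4, 5, 8, 10}
Set of 10: {4, 5, 8, 10}; 5 is a member.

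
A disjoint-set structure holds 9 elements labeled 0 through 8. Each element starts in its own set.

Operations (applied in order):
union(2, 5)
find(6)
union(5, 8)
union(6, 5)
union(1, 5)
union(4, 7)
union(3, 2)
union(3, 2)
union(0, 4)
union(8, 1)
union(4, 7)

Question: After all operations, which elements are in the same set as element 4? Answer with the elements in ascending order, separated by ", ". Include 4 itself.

Answer: 0, 4, 7

Derivation:
Step 1: union(2, 5) -> merged; set of 2 now {2, 5}
Step 2: find(6) -> no change; set of 6 is {6}
Step 3: union(5, 8) -> merged; set of 5 now {2, 5, 8}
Step 4: union(6, 5) -> merged; set of 6 now {2, 5, 6, 8}
Step 5: union(1, 5) -> merged; set of 1 now {1, 2, 5, 6, 8}
Step 6: union(4, 7) -> merged; set of 4 now {4, 7}
Step 7: union(3, 2) -> merged; set of 3 now {1, 2, 3, 5, 6, 8}
Step 8: union(3, 2) -> already same set; set of 3 now {1, 2, 3, 5, 6, 8}
Step 9: union(0, 4) -> merged; set of 0 now {0, 4, 7}
Step 10: union(8, 1) -> already same set; set of 8 now {1, 2, 3, 5, 6, 8}
Step 11: union(4, 7) -> already same set; set of 4 now {0, 4, 7}
Component of 4: {0, 4, 7}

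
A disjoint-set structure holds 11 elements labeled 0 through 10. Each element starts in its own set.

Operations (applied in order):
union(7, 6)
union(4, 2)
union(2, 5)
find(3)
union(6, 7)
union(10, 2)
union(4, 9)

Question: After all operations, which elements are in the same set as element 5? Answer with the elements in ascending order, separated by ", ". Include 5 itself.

Step 1: union(7, 6) -> merged; set of 7 now {6, 7}
Step 2: union(4, 2) -> merged; set of 4 now {2, 4}
Step 3: union(2, 5) -> merged; set of 2 now {2, 4, 5}
Step 4: find(3) -> no change; set of 3 is {3}
Step 5: union(6, 7) -> already same set; set of 6 now {6, 7}
Step 6: union(10, 2) -> merged; set of 10 now {2, 4, 5, 10}
Step 7: union(4, 9) -> merged; set of 4 now {2, 4, 5, 9, 10}
Component of 5: {2, 4, 5, 9, 10}

Answer: 2, 4, 5, 9, 10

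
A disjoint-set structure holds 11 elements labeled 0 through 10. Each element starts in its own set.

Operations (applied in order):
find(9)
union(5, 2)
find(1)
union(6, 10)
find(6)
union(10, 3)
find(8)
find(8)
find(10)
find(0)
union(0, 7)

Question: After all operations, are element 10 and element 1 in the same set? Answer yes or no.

Answer: no

Derivation:
Step 1: find(9) -> no change; set of 9 is {9}
Step 2: union(5, 2) -> merged; set of 5 now {2, 5}
Step 3: find(1) -> no change; set of 1 is {1}
Step 4: union(6, 10) -> merged; set of 6 now {6, 10}
Step 5: find(6) -> no change; set of 6 is {6, 10}
Step 6: union(10, 3) -> merged; set of 10 now {3, 6, 10}
Step 7: find(8) -> no change; set of 8 is {8}
Step 8: find(8) -> no change; set of 8 is {8}
Step 9: find(10) -> no change; set of 10 is {3, 6, 10}
Step 10: find(0) -> no change; set of 0 is {0}
Step 11: union(0, 7) -> merged; set of 0 now {0, 7}
Set of 10: {3, 6, 10}; 1 is not a member.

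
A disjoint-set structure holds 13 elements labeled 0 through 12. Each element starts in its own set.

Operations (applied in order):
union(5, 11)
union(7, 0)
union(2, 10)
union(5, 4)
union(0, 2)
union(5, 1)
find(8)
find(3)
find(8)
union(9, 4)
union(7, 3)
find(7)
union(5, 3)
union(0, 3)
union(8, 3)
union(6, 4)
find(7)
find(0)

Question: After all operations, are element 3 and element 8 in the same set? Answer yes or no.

Step 1: union(5, 11) -> merged; set of 5 now {5, 11}
Step 2: union(7, 0) -> merged; set of 7 now {0, 7}
Step 3: union(2, 10) -> merged; set of 2 now {2, 10}
Step 4: union(5, 4) -> merged; set of 5 now {4, 5, 11}
Step 5: union(0, 2) -> merged; set of 0 now {0, 2, 7, 10}
Step 6: union(5, 1) -> merged; set of 5 now {1, 4, 5, 11}
Step 7: find(8) -> no change; set of 8 is {8}
Step 8: find(3) -> no change; set of 3 is {3}
Step 9: find(8) -> no change; set of 8 is {8}
Step 10: union(9, 4) -> merged; set of 9 now {1, 4, 5, 9, 11}
Step 11: union(7, 3) -> merged; set of 7 now {0, 2, 3, 7, 10}
Step 12: find(7) -> no change; set of 7 is {0, 2, 3, 7, 10}
Step 13: union(5, 3) -> merged; set of 5 now {0, 1, 2, 3, 4, 5, 7, 9, 10, 11}
Step 14: union(0, 3) -> already same set; set of 0 now {0, 1, 2, 3, 4, 5, 7, 9, 10, 11}
Step 15: union(8, 3) -> merged; set of 8 now {0, 1, 2, 3, 4, 5, 7, 8, 9, 10, 11}
Step 16: union(6, 4) -> merged; set of 6 now {0, 1, 2, 3, 4, 5, 6, 7, 8, 9, 10, 11}
Step 17: find(7) -> no change; set of 7 is {0, 1, 2, 3, 4, 5, 6, 7, 8, 9, 10, 11}
Step 18: find(0) -> no change; set of 0 is {0, 1, 2, 3, 4, 5, 6, 7, 8, 9, 10, 11}
Set of 3: {0, 1, 2, 3, 4, 5, 6, 7, 8, 9, 10, 11}; 8 is a member.

Answer: yes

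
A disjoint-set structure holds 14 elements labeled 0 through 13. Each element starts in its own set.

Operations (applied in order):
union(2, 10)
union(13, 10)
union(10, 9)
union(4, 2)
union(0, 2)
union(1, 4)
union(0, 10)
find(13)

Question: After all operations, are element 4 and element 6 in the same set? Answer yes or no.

Answer: no

Derivation:
Step 1: union(2, 10) -> merged; set of 2 now {2, 10}
Step 2: union(13, 10) -> merged; set of 13 now {2, 10, 13}
Step 3: union(10, 9) -> merged; set of 10 now {2, 9, 10, 13}
Step 4: union(4, 2) -> merged; set of 4 now {2, 4, 9, 10, 13}
Step 5: union(0, 2) -> merged; set of 0 now {0, 2, 4, 9, 10, 13}
Step 6: union(1, 4) -> merged; set of 1 now {0, 1, 2, 4, 9, 10, 13}
Step 7: union(0, 10) -> already same set; set of 0 now {0, 1, 2, 4, 9, 10, 13}
Step 8: find(13) -> no change; set of 13 is {0, 1, 2, 4, 9, 10, 13}
Set of 4: {0, 1, 2, 4, 9, 10, 13}; 6 is not a member.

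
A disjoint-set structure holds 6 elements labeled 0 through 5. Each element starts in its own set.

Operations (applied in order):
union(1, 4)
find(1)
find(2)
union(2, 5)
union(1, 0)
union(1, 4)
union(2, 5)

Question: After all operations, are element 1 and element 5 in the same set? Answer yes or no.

Step 1: union(1, 4) -> merged; set of 1 now {1, 4}
Step 2: find(1) -> no change; set of 1 is {1, 4}
Step 3: find(2) -> no change; set of 2 is {2}
Step 4: union(2, 5) -> merged; set of 2 now {2, 5}
Step 5: union(1, 0) -> merged; set of 1 now {0, 1, 4}
Step 6: union(1, 4) -> already same set; set of 1 now {0, 1, 4}
Step 7: union(2, 5) -> already same set; set of 2 now {2, 5}
Set of 1: {0, 1, 4}; 5 is not a member.

Answer: no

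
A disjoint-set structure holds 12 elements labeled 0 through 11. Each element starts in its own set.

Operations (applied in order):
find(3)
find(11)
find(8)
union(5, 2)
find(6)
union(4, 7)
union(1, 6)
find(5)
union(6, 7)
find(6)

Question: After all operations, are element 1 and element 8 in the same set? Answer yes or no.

Step 1: find(3) -> no change; set of 3 is {3}
Step 2: find(11) -> no change; set of 11 is {11}
Step 3: find(8) -> no change; set of 8 is {8}
Step 4: union(5, 2) -> merged; set of 5 now {2, 5}
Step 5: find(6) -> no change; set of 6 is {6}
Step 6: union(4, 7) -> merged; set of 4 now {4, 7}
Step 7: union(1, 6) -> merged; set of 1 now {1, 6}
Step 8: find(5) -> no change; set of 5 is {2, 5}
Step 9: union(6, 7) -> merged; set of 6 now {1, 4, 6, 7}
Step 10: find(6) -> no change; set of 6 is {1, 4, 6, 7}
Set of 1: {1, 4, 6, 7}; 8 is not a member.

Answer: no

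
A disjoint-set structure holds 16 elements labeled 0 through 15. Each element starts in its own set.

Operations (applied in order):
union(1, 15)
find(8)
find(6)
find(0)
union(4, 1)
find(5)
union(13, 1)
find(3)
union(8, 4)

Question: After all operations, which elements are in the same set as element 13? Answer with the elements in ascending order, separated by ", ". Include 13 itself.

Answer: 1, 4, 8, 13, 15

Derivation:
Step 1: union(1, 15) -> merged; set of 1 now {1, 15}
Step 2: find(8) -> no change; set of 8 is {8}
Step 3: find(6) -> no change; set of 6 is {6}
Step 4: find(0) -> no change; set of 0 is {0}
Step 5: union(4, 1) -> merged; set of 4 now {1, 4, 15}
Step 6: find(5) -> no change; set of 5 is {5}
Step 7: union(13, 1) -> merged; set of 13 now {1, 4, 13, 15}
Step 8: find(3) -> no change; set of 3 is {3}
Step 9: union(8, 4) -> merged; set of 8 now {1, 4, 8, 13, 15}
Component of 13: {1, 4, 8, 13, 15}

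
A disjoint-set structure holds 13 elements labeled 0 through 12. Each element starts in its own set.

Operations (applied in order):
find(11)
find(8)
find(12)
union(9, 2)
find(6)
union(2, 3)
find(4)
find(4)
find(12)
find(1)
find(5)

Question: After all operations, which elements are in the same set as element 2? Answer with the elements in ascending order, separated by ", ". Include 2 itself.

Step 1: find(11) -> no change; set of 11 is {11}
Step 2: find(8) -> no change; set of 8 is {8}
Step 3: find(12) -> no change; set of 12 is {12}
Step 4: union(9, 2) -> merged; set of 9 now {2, 9}
Step 5: find(6) -> no change; set of 6 is {6}
Step 6: union(2, 3) -> merged; set of 2 now {2, 3, 9}
Step 7: find(4) -> no change; set of 4 is {4}
Step 8: find(4) -> no change; set of 4 is {4}
Step 9: find(12) -> no change; set of 12 is {12}
Step 10: find(1) -> no change; set of 1 is {1}
Step 11: find(5) -> no change; set of 5 is {5}
Component of 2: {2, 3, 9}

Answer: 2, 3, 9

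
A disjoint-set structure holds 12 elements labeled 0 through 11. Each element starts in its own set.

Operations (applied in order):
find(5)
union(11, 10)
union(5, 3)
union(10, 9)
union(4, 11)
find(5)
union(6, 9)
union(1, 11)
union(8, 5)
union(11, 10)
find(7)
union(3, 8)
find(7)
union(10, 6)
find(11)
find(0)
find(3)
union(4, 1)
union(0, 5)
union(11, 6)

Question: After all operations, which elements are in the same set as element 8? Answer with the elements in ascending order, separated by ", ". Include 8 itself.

Answer: 0, 3, 5, 8

Derivation:
Step 1: find(5) -> no change; set of 5 is {5}
Step 2: union(11, 10) -> merged; set of 11 now {10, 11}
Step 3: union(5, 3) -> merged; set of 5 now {3, 5}
Step 4: union(10, 9) -> merged; set of 10 now {9, 10, 11}
Step 5: union(4, 11) -> merged; set of 4 now {4, 9, 10, 11}
Step 6: find(5) -> no change; set of 5 is {3, 5}
Step 7: union(6, 9) -> merged; set of 6 now {4, 6, 9, 10, 11}
Step 8: union(1, 11) -> merged; set of 1 now {1, 4, 6, 9, 10, 11}
Step 9: union(8, 5) -> merged; set of 8 now {3, 5, 8}
Step 10: union(11, 10) -> already same set; set of 11 now {1, 4, 6, 9, 10, 11}
Step 11: find(7) -> no change; set of 7 is {7}
Step 12: union(3, 8) -> already same set; set of 3 now {3, 5, 8}
Step 13: find(7) -> no change; set of 7 is {7}
Step 14: union(10, 6) -> already same set; set of 10 now {1, 4, 6, 9, 10, 11}
Step 15: find(11) -> no change; set of 11 is {1, 4, 6, 9, 10, 11}
Step 16: find(0) -> no change; set of 0 is {0}
Step 17: find(3) -> no change; set of 3 is {3, 5, 8}
Step 18: union(4, 1) -> already same set; set of 4 now {1, 4, 6, 9, 10, 11}
Step 19: union(0, 5) -> merged; set of 0 now {0, 3, 5, 8}
Step 20: union(11, 6) -> already same set; set of 11 now {1, 4, 6, 9, 10, 11}
Component of 8: {0, 3, 5, 8}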